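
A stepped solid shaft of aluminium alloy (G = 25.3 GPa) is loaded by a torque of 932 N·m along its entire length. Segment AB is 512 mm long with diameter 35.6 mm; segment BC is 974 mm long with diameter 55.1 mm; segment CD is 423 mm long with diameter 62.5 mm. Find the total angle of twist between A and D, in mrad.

J_AB = π(0.0356)⁴/32 = 1.58×10^-7 m⁴; J_BC = π(0.0551)⁴/32 = 9.05×10^-7 m⁴; J_CD = π(0.0625)⁴/32 = 1.50×10^-6 m⁴.
θ = (T/G)·Σ L_i/J_i = (932.0/25.3×10⁹)·(0.512/1.58×10^-7 + 0.974/9.05×10^-7 + 0.423/1.50×10^-6) = 0.1697 rad.

170 mrad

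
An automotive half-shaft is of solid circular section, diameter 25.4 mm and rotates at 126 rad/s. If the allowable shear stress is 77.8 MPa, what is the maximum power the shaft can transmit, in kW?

J = πd⁴/32 = π(0.0254)⁴/32 = 4.086×10^-8 m⁴.
T_max = τ_allow·J/r = 7.78×10^7 × 4.086×10^-8 / 0.0127 = 250.3 N·m.
ω = 126 rad/s, so P_max = T_max·ω = 3.154×10^4 W.

31.5 kW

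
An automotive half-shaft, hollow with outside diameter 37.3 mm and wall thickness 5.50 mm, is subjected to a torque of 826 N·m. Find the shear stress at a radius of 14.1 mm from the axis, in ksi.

J = π(d_o⁴ − d_i⁴)/32 = π(0.0373⁴ − 0.0263⁴)/32 = 1.431×10^-7 m⁴.
Shear stress varies linearly with radius: τ = T·r/J = 826.0 × 0.0141 / 1.431×10^-7 = 8.141×10^7 Pa.

11.8 ksi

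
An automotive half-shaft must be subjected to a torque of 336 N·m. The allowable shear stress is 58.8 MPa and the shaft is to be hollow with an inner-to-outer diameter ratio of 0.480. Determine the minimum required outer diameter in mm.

31.3 mm

For a hollow shaft with d_i/d_o = 0.480: τ_max = 16T/(π d_o³ (1−k⁴)), so d_o = [16T/(π τ_allow (1−k⁴))]^(1/3) = [16·336.0/(π·5.88×10^7·0.9469)]^(1/3) = 0.03132 m.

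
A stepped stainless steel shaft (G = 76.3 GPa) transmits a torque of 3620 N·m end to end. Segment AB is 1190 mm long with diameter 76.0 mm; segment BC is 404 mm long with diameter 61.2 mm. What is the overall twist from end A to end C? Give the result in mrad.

J_AB = π(0.0760)⁴/32 = 3.28×10^-6 m⁴; J_BC = π(0.0612)⁴/32 = 1.38×10^-6 m⁴.
θ = (T/G)·Σ L_i/J_i = (3620/76.3×10⁹)·(1.19/3.28×10^-6 + 0.404/1.38×10^-6) = 0.03116 rad.

31.2 mrad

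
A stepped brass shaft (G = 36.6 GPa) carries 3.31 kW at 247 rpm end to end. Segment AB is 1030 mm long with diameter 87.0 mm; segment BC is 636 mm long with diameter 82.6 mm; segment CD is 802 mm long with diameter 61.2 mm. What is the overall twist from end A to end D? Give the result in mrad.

3.16 mrad

ω = 2π·247/60 = 25.87 rad/s, so T = P/ω = 3.31×10³ / 25.87 = 128.0 N·m.
J_AB = π(0.0870)⁴/32 = 5.62×10^-6 m⁴; J_BC = π(0.0826)⁴/32 = 4.57×10^-6 m⁴; J_CD = π(0.0612)⁴/32 = 1.38×10^-6 m⁴.
θ = (T/G)·Σ L_i/J_i = (128.0/36.6×10⁹)·(1.03/5.62×10^-6 + 0.636/4.57×10^-6 + 0.802/1.38×10^-6) = 3.163×10^-3 rad.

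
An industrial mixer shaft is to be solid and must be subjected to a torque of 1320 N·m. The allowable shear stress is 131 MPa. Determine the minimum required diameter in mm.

For a solid shaft τ_max = 16T/(πd³), so d = (16T/(π τ_allow))^(1/3) = (16·1320/(π·1.31×10^8))^(1/3) = 0.03716 m.

37.2 mm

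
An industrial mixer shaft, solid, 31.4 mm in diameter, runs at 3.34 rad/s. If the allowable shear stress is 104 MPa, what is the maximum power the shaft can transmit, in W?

J = πd⁴/32 = π(0.0314)⁴/32 = 9.544×10^-8 m⁴.
T_max = τ_allow·J/r = 1.04×10^8 × 9.544×10^-8 / 0.0157 = 632.2 N·m.
ω = 3.34 rad/s, so P_max = T_max·ω = 2112 W.

2110 W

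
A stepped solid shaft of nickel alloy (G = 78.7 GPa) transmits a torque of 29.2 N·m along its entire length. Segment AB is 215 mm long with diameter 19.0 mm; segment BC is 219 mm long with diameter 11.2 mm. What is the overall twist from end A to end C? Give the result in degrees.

3.37°

J_AB = π(0.0190)⁴/32 = 1.28×10^-8 m⁴; J_BC = π(0.0112)⁴/32 = 1.54×10^-9 m⁴.
θ = (T/G)·Σ L_i/J_i = (29.20/78.7×10⁹)·(0.215/1.28×10^-8 + 0.219/1.54×10^-9) = 0.05883 rad.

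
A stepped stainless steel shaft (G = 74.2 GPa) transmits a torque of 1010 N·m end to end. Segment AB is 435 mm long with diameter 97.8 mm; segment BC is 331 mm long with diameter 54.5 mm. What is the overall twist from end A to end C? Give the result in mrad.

J_AB = π(0.0978)⁴/32 = 8.98×10^-6 m⁴; J_BC = π(0.0545)⁴/32 = 8.66×10^-7 m⁴.
θ = (T/G)·Σ L_i/J_i = (1010/74.2×10⁹)·(0.435/8.98×10^-6 + 0.331/8.66×10^-7) = 5.861×10^-3 rad.

5.86 mrad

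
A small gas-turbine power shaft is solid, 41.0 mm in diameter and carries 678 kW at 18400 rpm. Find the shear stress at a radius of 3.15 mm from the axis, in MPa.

ω = 2π·18400/60 = 1927 rad/s, so T = P/ω = 678×10³ / 1927 = 351.9 N·m.
J = πd⁴/32 = π(0.0410)⁴/32 = 2.774×10^-7 m⁴.
Shear stress varies linearly with radius: τ = T·r/J = 351.9 × 0.00315 / 2.774×10^-7 = 3.995×10^6 Pa.

4.00 MPa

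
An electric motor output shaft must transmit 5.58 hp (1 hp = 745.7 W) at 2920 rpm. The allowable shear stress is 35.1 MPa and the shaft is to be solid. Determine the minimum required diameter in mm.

ω = 2π·2920/60 = 305.8 rad/s, so T = P/ω = 5.58×745.7 / 305.8 = 13.61 N·m.
For a solid shaft τ_max = 16T/(πd³), so d = (16T/(π τ_allow))^(1/3) = (16·13.61/(π·3.51×10^7))^(1/3) = 0.01255 m.

12.5 mm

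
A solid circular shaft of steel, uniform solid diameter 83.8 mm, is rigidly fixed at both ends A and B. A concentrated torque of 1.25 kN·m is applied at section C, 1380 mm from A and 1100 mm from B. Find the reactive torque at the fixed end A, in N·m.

554 N·m

With uniform GJ and both ends fixed, compatibility θ_AC = θ_CB gives T_A·a = T_B·b, together with T_A + T_B = T₀.
T_A = T₀·b/(a+b) = 1250·1100/2480 = 554.4 N·m; T_B = 695.6 N·m.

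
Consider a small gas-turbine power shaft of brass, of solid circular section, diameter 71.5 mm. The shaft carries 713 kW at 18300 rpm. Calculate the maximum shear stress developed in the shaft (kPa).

ω = 2π·18300/60 = 1916 rad/s, so T = P/ω = 713×10³ / 1916 = 372.1 N·m.
J = πd⁴/32 = π(0.0715)⁴/32 = 2.566×10^-6 m⁴.
τ_max = T·r/J = 372.1 × 0.0357 / 2.566×10^-6 = 5.184×10^6 Pa.

5180 kPa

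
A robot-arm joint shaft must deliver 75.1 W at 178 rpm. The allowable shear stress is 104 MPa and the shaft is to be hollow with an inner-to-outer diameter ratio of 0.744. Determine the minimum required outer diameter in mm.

ω = 2π·178/60 = 18.64 rad/s, so T = P/ω = 75.1 / 18.64 = 4.029 N·m.
For a hollow shaft with d_i/d_o = 0.744: τ_max = 16T/(π d_o³ (1−k⁴)), so d_o = [16T/(π τ_allow (1−k⁴))]^(1/3) = [16·4.029/(π·1.04×10^8·0.6936)]^(1/3) = 0.006577 m.

6.58 mm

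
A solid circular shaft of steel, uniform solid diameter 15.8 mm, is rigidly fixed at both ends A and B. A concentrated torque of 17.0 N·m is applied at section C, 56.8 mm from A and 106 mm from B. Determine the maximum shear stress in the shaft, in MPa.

14.3 MPa

With uniform GJ and both ends fixed, compatibility θ_AC = θ_CB gives T_A·a = T_B·b, together with T_A + T_B = T₀.
T_A = T₀·b/(a+b) = 17.00·106/162.8 = 11.07 N·m; T_B = 5.931 N·m.
τ in each portion: τ_AC = 1.43×10^7 Pa, τ_CB = 7.66×10^6 Pa; maximum is in AC.
τ_max = T_AC·r/J = 11.07·0.00790/6.12×10^-9 = 1.429×10^7 Pa.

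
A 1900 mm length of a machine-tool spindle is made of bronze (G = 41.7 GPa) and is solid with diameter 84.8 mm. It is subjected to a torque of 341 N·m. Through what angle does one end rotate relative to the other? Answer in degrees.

0.175°

J = πd⁴/32 = π(0.0848)⁴/32 = 5.077×10^-6 m⁴.
θ = T·L/(G·J) = 341.0 × 1.90 / (41.7×10⁹ × 5.077×10^-6) = 3.060×10^-3 rad.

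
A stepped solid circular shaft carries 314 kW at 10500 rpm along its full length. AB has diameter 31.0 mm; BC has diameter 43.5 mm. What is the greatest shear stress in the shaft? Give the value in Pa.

ω = 2π·10500/60 = 1100 rad/s, so T = P/ω = 314×10³ / 1100 = 285.6 N·m.
Under the same torque, τ_max = 16T/(πd³) is largest where d is smallest — segment AB (d = 31.0 mm).
τ_max = 16·285.6/(π·(0.0310)³) = 4.882×10^7 Pa.

4.88e7 Pa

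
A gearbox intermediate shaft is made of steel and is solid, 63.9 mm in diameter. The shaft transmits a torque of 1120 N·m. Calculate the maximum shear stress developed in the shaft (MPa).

J = πd⁴/32 = π(0.0639)⁴/32 = 1.637×10^-6 m⁴.
τ_max = T·r/J = 1120 × 0.0319 / 1.637×10^-6 = 2.186×10^7 Pa.

21.9 MPa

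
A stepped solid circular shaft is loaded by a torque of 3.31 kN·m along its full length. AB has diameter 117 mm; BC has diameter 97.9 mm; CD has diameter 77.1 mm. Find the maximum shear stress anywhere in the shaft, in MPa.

36.8 MPa

Under the same torque, τ_max = 16T/(πd³) is largest where d is smallest — segment CD (d = 77.1 mm).
τ_max = 16·3310/(π·(0.0771)³) = 3.678×10^7 Pa.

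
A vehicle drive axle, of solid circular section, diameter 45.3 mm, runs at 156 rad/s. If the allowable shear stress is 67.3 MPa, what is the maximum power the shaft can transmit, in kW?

J = πd⁴/32 = π(0.0453)⁴/32 = 4.134×10^-7 m⁴.
T_max = τ_allow·J/r = 6.73×10^7 × 4.134×10^-7 / 0.0226 = 1228 N·m.
ω = 156 rad/s, so P_max = T_max·ω = 1.916×10^5 W.

192 kW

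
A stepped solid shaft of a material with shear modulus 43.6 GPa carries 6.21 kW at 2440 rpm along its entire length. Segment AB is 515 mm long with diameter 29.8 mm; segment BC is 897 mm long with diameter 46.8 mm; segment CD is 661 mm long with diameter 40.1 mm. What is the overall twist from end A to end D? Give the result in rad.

0.00622 rad

ω = 2π·2440/60 = 255.5 rad/s, so T = P/ω = 6.21×10³ / 255.5 = 24.30 N·m.
J_AB = π(0.0298)⁴/32 = 7.74×10^-8 m⁴; J_BC = π(0.0468)⁴/32 = 4.71×10^-7 m⁴; J_CD = π(0.0401)⁴/32 = 2.54×10^-7 m⁴.
θ = (T/G)·Σ L_i/J_i = (24.30/43.6×10⁹)·(0.515/7.74×10^-8 + 0.897/4.71×10^-7 + 0.661/2.54×10^-7) = 6.221×10^-3 rad.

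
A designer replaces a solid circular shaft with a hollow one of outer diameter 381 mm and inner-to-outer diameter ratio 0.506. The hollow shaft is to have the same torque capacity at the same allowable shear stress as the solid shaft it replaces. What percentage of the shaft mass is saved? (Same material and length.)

22.2 %

Equal τ_max and T ⇒ the solid shaft needs d_s³ = d_o³(1−k⁴), so d_s = 381·(1−0.506⁴)^(1/3) = 372.5 mm.
Area ratio A_h/A_s = d_o²(1−k²)/d_s² = (1−k²)/(1−k⁴)^(2/3) = 0.7784.
Mass saving = 1 − 0.7784 = 22.2 %.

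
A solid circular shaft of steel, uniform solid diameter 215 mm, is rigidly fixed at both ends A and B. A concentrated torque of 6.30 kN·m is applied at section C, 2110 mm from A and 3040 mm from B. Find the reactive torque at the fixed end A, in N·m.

3720 N·m

With uniform GJ and both ends fixed, compatibility θ_AC = θ_CB gives T_A·a = T_B·b, together with T_A + T_B = T₀.
T_A = T₀·b/(a+b) = 6300·3040/5150 = 3719 N·m; T_B = 2581 N·m.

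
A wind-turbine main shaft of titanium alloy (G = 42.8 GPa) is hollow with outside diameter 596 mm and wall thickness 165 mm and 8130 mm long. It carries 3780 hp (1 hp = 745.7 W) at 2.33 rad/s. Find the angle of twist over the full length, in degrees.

ω = 2.33 rad/s, so T = P/ω = 3780×745.7 / 2.330 = 1.210e6 N·m.
J = π(d_o⁴ − d_i⁴)/32 = π(0.596⁴ − 0.266⁴)/32 = 0.01190 m⁴.
θ = T·L/(G·J) = 1.210e6 × 8.13 / (42.8×10⁹ × 0.01190) = 0.01932 rad.

1.11°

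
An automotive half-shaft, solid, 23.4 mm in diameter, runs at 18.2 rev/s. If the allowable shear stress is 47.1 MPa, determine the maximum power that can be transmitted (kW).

J = πd⁴/32 = π(0.0234)⁴/32 = 2.943×10^-8 m⁴.
T_max = τ_allow·J/r = 4.71×10^7 × 2.943×10^-8 / 0.0117 = 118.5 N·m.
ω = 2π·18.2 = 114.4 rad/s, so P_max = T_max·ω = 1.355×10^4 W.

13.6 kW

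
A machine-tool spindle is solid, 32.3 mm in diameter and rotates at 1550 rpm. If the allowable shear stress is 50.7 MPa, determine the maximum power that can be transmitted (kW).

54.5 kW

J = πd⁴/32 = π(0.0323)⁴/32 = 1.069×10^-7 m⁴.
T_max = τ_allow·J/r = 5.07×10^7 × 1.069×10^-7 / 0.0161 = 335.5 N·m.
ω = 2π·1550/60 = 162.3 rad/s, so P_max = T_max·ω = 5.445×10^4 W.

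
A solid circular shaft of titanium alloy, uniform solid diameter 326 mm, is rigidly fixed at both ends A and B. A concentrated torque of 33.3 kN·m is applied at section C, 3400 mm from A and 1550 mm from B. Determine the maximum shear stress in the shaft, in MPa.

With uniform GJ and both ends fixed, compatibility θ_AC = θ_CB gives T_A·a = T_B·b, together with T_A + T_B = T₀.
T_A = T₀·b/(a+b) = 33300·1550/4950 = 10430 N·m; T_B = 22870 N·m.
τ in each portion: τ_AC = 1.53×10^6 Pa, τ_CB = 3.36×10^6 Pa; maximum is in CB.
τ_max = T_CB·r/J = 22870·0.163/1.11×10^-3 = 3.362×10^6 Pa.

3.36 MPa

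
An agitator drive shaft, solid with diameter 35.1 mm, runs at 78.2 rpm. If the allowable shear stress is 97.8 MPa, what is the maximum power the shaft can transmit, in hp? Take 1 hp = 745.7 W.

J = πd⁴/32 = π(0.0351)⁴/32 = 1.490×10^-7 m⁴.
T_max = τ_allow·J/r = 9.78×10^7 × 1.490×10^-7 / 0.0175 = 830.4 N·m.
ω = 2π·78.2/60 = 8.189 rad/s, so P_max = T_max·ω = 6800 W.

9.12 hp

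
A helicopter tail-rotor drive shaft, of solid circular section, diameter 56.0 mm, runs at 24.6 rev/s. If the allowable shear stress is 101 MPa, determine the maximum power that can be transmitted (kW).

538 kW

J = πd⁴/32 = π(0.0560)⁴/32 = 9.655×10^-7 m⁴.
T_max = τ_allow·J/r = 1.01×10^8 × 9.655×10^-7 / 0.0280 = 3483 N·m.
ω = 2π·24.6 = 154.6 rad/s, so P_max = T_max·ω = 5.383×10^5 W.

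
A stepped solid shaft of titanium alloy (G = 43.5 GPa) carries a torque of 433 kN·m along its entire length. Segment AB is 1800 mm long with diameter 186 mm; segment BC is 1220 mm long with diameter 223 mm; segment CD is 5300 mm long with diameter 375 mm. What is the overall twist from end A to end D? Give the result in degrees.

13.2°

J_AB = π(0.186)⁴/32 = 1.18×10^-4 m⁴; J_BC = π(0.223)⁴/32 = 2.43×10^-4 m⁴; J_CD = π(0.375)⁴/32 = 1.94×10^-3 m⁴.
θ = (T/G)·Σ L_i/J_i = (433000/43.5×10⁹)·(1.80/1.18×10^-4 + 1.22/2.43×10^-4 + 5.30/1.94×10^-3) = 0.2297 rad.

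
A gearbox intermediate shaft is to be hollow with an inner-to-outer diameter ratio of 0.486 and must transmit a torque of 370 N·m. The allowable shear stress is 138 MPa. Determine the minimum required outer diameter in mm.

For a hollow shaft with d_i/d_o = 0.486: τ_max = 16T/(π d_o³ (1−k⁴)), so d_o = [16T/(π τ_allow (1−k⁴))]^(1/3) = [16·370.0/(π·1.38×10^8·0.9442)]^(1/3) = 0.02436 m.

24.4 mm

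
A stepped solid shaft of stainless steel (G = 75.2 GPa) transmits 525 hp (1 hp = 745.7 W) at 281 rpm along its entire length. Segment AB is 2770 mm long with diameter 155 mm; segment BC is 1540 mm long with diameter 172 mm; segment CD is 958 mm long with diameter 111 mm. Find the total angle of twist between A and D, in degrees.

ω = 2π·281/60 = 29.43 rad/s, so T = P/ω = 525×745.7 / 29.43 = 13300 N·m.
J_AB = π(0.155)⁴/32 = 5.67×10^-5 m⁴; J_BC = π(0.172)⁴/32 = 8.59×10^-5 m⁴; J_CD = π(0.111)⁴/32 = 1.49×10^-5 m⁴.
θ = (T/G)·Σ L_i/J_i = (13300/75.2×10⁹)·(2.77/5.67×10^-5 + 1.54/8.59×10^-5 + 0.958/1.49×10^-5) = 0.02319 rad.

1.33°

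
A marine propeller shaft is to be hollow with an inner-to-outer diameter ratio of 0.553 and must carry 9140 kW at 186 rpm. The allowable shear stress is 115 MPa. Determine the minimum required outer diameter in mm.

ω = 2π·186/60 = 19.48 rad/s, so T = P/ω = 9140×10³ / 19.48 = 469300 N·m.
For a hollow shaft with d_i/d_o = 0.553: τ_max = 16T/(π d_o³ (1−k⁴)), so d_o = [16T/(π τ_allow (1−k⁴))]^(1/3) = [16·469300/(π·1.15×10^8·0.9065)]^(1/3) = 0.2841 m.

284 mm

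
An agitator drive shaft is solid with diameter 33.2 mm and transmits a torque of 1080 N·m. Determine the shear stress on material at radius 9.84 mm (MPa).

J = πd⁴/32 = π(0.0332)⁴/32 = 1.193×10^-7 m⁴.
Shear stress varies linearly with radius: τ = T·r/J = 1080 × 0.00984 / 1.193×10^-7 = 8.910×10^7 Pa.

89.1 MPa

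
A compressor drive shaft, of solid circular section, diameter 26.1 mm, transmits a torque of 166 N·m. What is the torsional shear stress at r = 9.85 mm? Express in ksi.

J = πd⁴/32 = π(0.0261)⁴/32 = 4.556×10^-8 m⁴.
Shear stress varies linearly with radius: τ = T·r/J = 166.0 × 0.00985 / 4.556×10^-8 = 3.589×10^7 Pa.

5.21 ksi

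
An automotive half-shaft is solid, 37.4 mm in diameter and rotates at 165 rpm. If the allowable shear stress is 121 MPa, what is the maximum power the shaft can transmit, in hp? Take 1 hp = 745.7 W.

J = πd⁴/32 = π(0.0374)⁴/32 = 1.921×10^-7 m⁴.
T_max = τ_allow·J/r = 1.21×10^8 × 1.921×10^-7 / 0.0187 = 1243 N·m.
ω = 2π·165/60 = 17.28 rad/s, so P_max = T_max·ω = 2.148×10^4 W.

28.8 hp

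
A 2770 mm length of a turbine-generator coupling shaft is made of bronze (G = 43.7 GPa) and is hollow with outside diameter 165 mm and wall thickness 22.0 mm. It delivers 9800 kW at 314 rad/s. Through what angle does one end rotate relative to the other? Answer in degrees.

2.19°

ω = 314 rad/s, so T = P/ω = 9800×10³ / 314.0 = 31210 N·m.
J = π(d_o⁴ − d_i⁴)/32 = π(0.165⁴ − 0.121⁴)/32 = 5.172×10^-5 m⁴.
θ = T·L/(G·J) = 31210 × 2.77 / (43.7×10⁹ × 5.172×10^-5) = 0.03825 rad.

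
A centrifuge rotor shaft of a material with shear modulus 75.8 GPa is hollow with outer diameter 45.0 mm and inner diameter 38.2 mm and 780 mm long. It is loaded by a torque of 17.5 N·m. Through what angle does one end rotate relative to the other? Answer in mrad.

J = π(d_o⁴ − d_i⁴)/32 = π(0.0450⁴ − 0.0382⁴)/32 = 1.935×10^-7 m⁴.
θ = T·L/(G·J) = 17.50 × 0.780 / (75.8×10⁹ × 1.935×10^-7) = 9.305×10^-4 rad.

0.931 mrad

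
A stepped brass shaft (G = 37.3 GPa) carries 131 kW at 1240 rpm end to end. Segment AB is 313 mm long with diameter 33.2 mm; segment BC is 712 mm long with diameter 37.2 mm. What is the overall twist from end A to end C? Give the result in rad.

0.173 rad

ω = 2π·1240/60 = 129.9 rad/s, so T = P/ω = 131×10³ / 129.9 = 1009 N·m.
J_AB = π(0.0332)⁴/32 = 1.19×10^-7 m⁴; J_BC = π(0.0372)⁴/32 = 1.88×10^-7 m⁴.
θ = (T/G)·Σ L_i/J_i = (1009/37.3×10⁹)·(0.313/1.19×10^-7 + 0.712/1.88×10^-7) = 0.1734 rad.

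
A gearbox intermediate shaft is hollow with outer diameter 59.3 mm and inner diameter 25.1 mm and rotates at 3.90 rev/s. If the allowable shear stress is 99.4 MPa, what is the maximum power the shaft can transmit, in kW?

J = π(d_o⁴ − d_i⁴)/32 = π(0.0593⁴ − 0.0251⁴)/32 = 1.175×10^-6 m⁴.
T_max = τ_allow·J/r = 9.94×10^7 × 1.175×10^-6 / 0.0296 = 3939 N·m.
ω = 2π·3.90 = 24.50 rad/s, so P_max = T_max·ω = 9.653×10^4 W.

96.5 kW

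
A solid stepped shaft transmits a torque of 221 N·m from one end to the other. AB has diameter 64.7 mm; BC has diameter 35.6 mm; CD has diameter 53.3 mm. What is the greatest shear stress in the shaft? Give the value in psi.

Under the same torque, τ_max = 16T/(πd³) is largest where d is smallest — segment BC (d = 35.6 mm).
τ_max = 16·221.0/(π·(0.0356)³) = 2.495×10^7 Pa.

3620 psi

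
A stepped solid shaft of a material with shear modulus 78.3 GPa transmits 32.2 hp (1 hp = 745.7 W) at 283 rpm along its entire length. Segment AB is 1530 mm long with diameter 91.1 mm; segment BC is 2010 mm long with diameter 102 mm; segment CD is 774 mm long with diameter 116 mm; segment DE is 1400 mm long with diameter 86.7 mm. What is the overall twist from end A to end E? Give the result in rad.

0.00736 rad

ω = 2π·283/60 = 29.64 rad/s, so T = P/ω = 32.2×745.7 / 29.64 = 810.2 N·m.
J_AB = π(0.0911)⁴/32 = 6.76×10^-6 m⁴; J_BC = π(0.102)⁴/32 = 1.06×10^-5 m⁴; J_CD = π(0.116)⁴/32 = 1.78×10^-5 m⁴; J_DE = π(0.0867)⁴/32 = 5.55×10^-6 m⁴.
θ = (T/G)·Σ L_i/J_i = (810.2/78.3×10⁹)·(1.53/6.76×10^-6 + 2.01/1.06×10^-5 + 0.774/1.78×10^-5 + 1.40/5.55×10^-6) = 7.361×10^-3 rad.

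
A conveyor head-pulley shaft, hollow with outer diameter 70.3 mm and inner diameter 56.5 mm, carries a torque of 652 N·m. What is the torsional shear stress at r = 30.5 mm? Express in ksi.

2.06 ksi

J = π(d_o⁴ − d_i⁴)/32 = π(0.0703⁴ − 0.0565⁴)/32 = 1.397×10^-6 m⁴.
Shear stress varies linearly with radius: τ = T·r/J = 652.0 × 0.0305 / 1.397×10^-6 = 1.423×10^7 Pa.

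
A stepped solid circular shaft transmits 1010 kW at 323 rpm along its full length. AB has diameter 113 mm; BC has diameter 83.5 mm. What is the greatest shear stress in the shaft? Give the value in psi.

ω = 2π·323/60 = 33.82 rad/s, so T = P/ω = 1010×10³ / 33.82 = 29860 N·m.
Under the same torque, τ_max = 16T/(πd³) is largest where d is smallest — segment BC (d = 83.5 mm).
τ_max = 16·29860/(π·(0.0835)³) = 2.612×10^8 Pa.

37900 psi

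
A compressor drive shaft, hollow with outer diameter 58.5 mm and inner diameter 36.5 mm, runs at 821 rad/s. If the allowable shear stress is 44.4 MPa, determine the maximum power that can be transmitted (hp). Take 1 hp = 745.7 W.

J = π(d_o⁴ − d_i⁴)/32 = π(0.0585⁴ − 0.0365⁴)/32 = 9.756×10^-7 m⁴.
T_max = τ_allow·J/r = 4.44×10^7 × 9.756×10^-7 / 0.0293 = 1481 N·m.
ω = 821 rad/s, so P_max = T_max·ω = 1.216×10^6 W.

1630 hp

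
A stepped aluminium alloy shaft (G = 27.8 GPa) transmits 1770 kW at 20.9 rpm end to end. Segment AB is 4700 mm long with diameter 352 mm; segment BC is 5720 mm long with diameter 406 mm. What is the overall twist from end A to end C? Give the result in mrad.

ω = 2π·20.9/60 = 2.189 rad/s, so T = P/ω = 1770×10³ / 2.189 = 808700 N·m.
J_AB = π(0.352)⁴/32 = 1.51×10^-3 m⁴; J_BC = π(0.406)⁴/32 = 2.67×10^-3 m⁴.
θ = (T/G)·Σ L_i/J_i = (808700/27.8×10⁹)·(4.70/1.51×10^-3 + 5.72/2.67×10^-3) = 0.1531 rad.

153 mrad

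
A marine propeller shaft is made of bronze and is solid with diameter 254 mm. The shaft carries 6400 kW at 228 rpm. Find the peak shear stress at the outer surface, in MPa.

ω = 2π·228/60 = 23.88 rad/s, so T = P/ω = 6400×10³ / 23.88 = 268100 N·m.
J = πd⁴/32 = π(0.254)⁴/32 = 4.086×10^-4 m⁴.
τ_max = T·r/J = 268100 × 0.127 / 4.086×10^-4 = 8.331×10^7 Pa.

83.3 MPa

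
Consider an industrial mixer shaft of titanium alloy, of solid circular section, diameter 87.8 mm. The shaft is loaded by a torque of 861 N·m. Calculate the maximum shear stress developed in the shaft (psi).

940 psi

J = πd⁴/32 = π(0.0878)⁴/32 = 5.834×10^-6 m⁴.
τ_max = T·r/J = 861.0 × 0.0439 / 5.834×10^-6 = 6.479×10^6 Pa.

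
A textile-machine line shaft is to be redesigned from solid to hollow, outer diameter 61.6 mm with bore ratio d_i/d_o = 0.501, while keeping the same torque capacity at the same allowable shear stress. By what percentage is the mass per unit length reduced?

Equal τ_max and T ⇒ the solid shaft needs d_s³ = d_o³(1−k⁴), so d_s = 61.6·(1−0.501⁴)^(1/3) = 60.28 mm.
Area ratio A_h/A_s = d_o²(1−k²)/d_s² = (1−k²)/(1−k⁴)^(2/3) = 0.7822.
Mass saving = 1 − 0.7822 = 21.8 %.

21.8 %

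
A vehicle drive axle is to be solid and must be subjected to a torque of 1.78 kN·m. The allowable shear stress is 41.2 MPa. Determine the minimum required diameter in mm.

For a solid shaft τ_max = 16T/(πd³), so d = (16T/(π τ_allow))^(1/3) = (16·1780/(π·4.12×10^7))^(1/3) = 0.06037 m.

60.4 mm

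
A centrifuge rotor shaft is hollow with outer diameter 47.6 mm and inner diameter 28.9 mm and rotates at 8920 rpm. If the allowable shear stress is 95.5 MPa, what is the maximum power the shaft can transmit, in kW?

1630 kW

J = π(d_o⁴ − d_i⁴)/32 = π(0.0476⁴ − 0.0289⁴)/32 = 4.355×10^-7 m⁴.
T_max = τ_allow·J/r = 9.55×10^7 × 4.355×10^-7 / 0.0238 = 1748 N·m.
ω = 2π·8920/60 = 934.1 rad/s, so P_max = T_max·ω = 1.632×10^6 W.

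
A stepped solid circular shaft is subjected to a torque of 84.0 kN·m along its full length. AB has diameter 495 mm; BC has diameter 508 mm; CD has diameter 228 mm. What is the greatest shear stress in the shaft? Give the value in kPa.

Under the same torque, τ_max = 16T/(πd³) is largest where d is smallest — segment CD (d = 228 mm).
τ_max = 16·84000/(π·(0.228)³) = 3.609×10^7 Pa.

36100 kPa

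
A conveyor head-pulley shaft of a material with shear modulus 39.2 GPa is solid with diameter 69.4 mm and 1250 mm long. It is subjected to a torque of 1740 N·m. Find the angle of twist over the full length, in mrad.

J = πd⁴/32 = π(0.0694)⁴/32 = 2.277×10^-6 m⁴.
θ = T·L/(G·J) = 1740 × 1.25 / (39.2×10⁹ × 2.277×10^-6) = 0.02436 rad.

24.4 mrad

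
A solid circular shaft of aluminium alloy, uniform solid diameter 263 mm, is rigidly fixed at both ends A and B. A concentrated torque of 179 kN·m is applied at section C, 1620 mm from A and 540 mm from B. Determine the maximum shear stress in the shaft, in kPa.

With uniform GJ and both ends fixed, compatibility θ_AC = θ_CB gives T_A·a = T_B·b, together with T_A + T_B = T₀.
T_A = T₀·b/(a+b) = 179000·540/2160 = 44750 N·m; T_B = 134200 N·m.
τ in each portion: τ_AC = 1.25×10^7 Pa, τ_CB = 3.76×10^7 Pa; maximum is in CB.
τ_max = T_CB·r/J = 134200·0.132/4.70×10^-4 = 3.759×10^7 Pa.

37600 kPa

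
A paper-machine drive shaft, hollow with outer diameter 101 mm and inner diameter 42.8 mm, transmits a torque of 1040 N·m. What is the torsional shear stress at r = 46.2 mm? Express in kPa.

J = π(d_o⁴ − d_i⁴)/32 = π(0.101⁴ − 0.0428⁴)/32 = 9.887×10^-6 m⁴.
Shear stress varies linearly with radius: τ = T·r/J = 1040 × 0.0462 / 9.887×10^-6 = 4.860×10^6 Pa.

4860 kPa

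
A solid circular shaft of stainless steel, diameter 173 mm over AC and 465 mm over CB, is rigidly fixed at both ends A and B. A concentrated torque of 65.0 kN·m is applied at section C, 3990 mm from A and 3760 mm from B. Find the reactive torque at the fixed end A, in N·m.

Compatibility: T_A·a/J_AC = T_B·b/J_CB with T_A + T_B = T₀.
J_AC = 8.79×10^-5 m⁴, J_CB = 4.59×10^-3 m⁴, so T_A = T₀·(J_AC/a)/((J_AC/a)+(J_CB/b)) = 1153 N·m, T_B = 63850 N·m.

1150 N·m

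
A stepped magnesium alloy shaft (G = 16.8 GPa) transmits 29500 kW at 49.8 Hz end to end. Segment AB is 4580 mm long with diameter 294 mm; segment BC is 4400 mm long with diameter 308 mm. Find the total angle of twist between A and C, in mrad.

ω = 2π·49.8 = 312.9 rad/s, so T = P/ω = 29500×10³ / 312.9 = 94280 N·m.
J_AB = π(0.294)⁴/32 = 7.33×10^-4 m⁴; J_BC = π(0.308)⁴/32 = 8.83×10^-4 m⁴.
θ = (T/G)·Σ L_i/J_i = (94280/16.8×10⁹)·(4.58/7.33×10^-4 + 4.40/8.83×10^-4) = 0.06299 rad.

63.0 mrad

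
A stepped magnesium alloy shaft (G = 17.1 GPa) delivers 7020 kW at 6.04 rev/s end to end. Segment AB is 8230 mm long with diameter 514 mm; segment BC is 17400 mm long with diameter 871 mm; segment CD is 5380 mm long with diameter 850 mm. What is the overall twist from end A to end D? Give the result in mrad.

17.5 mrad

ω = 2π·6.04 = 37.95 rad/s, so T = P/ω = 7020×10³ / 37.95 = 185000 N·m.
J_AB = π(0.514)⁴/32 = 6.85×10^-3 m⁴; J_BC = π(0.871)⁴/32 = 0.0565 m⁴; J_CD = π(0.850)⁴/32 = 0.0512 m⁴.
θ = (T/G)·Σ L_i/J_i = (185000/17.1×10⁹)·(8.23/6.85×10^-3 + 17.4/0.0565 + 5.38/0.0512) = 0.01746 rad.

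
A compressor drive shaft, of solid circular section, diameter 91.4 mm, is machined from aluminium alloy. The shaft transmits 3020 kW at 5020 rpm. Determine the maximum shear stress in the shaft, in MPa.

ω = 2π·5020/60 = 525.7 rad/s, so T = P/ω = 3020×10³ / 525.7 = 5745 N·m.
J = πd⁴/32 = π(0.0914)⁴/32 = 6.851×10^-6 m⁴.
τ_max = T·r/J = 5745 × 0.0457 / 6.851×10^-6 = 3.832×10^7 Pa.

38.3 MPa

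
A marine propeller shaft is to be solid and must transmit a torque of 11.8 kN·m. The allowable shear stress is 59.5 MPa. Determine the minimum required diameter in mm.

100 mm

For a solid shaft τ_max = 16T/(πd³), so d = (16T/(π τ_allow))^(1/3) = (16·11800/(π·5.95×10^7))^(1/3) = 0.1003 m.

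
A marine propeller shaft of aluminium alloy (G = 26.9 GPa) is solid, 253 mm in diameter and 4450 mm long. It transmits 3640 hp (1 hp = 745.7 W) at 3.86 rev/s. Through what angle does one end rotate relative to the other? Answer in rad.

0.0460 rad

ω = 2π·3.86 = 24.25 rad/s, so T = P/ω = 3640×745.7 / 24.25 = 111900 N·m.
J = πd⁴/32 = π(0.253)⁴/32 = 4.022×10^-4 m⁴.
θ = T·L/(G·J) = 111900 × 4.45 / (26.9×10⁹ × 4.022×10^-4) = 0.04603 rad.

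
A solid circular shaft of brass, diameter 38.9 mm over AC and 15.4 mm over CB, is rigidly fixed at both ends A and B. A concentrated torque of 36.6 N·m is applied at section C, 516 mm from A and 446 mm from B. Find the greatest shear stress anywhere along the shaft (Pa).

Compatibility: T_A·a/J_AC = T_B·b/J_CB with T_A + T_B = T₀.
J_AC = 2.25×10^-7 m⁴, J_CB = 5.52×10^-9 m⁴, so T_A = T₀·(J_AC/a)/((J_AC/a)+(J_CB/b)) = 35.59 N·m, T_B = 1.011 N·m.
τ in each portion: τ_AC = 3.08×10^6 Pa, τ_CB = 1.41×10^6 Pa; maximum is in AC.
τ_max = T_AC·r/J = 35.59·0.0194/2.25×10^-7 = 3.079×10^6 Pa.

3.08e6 Pa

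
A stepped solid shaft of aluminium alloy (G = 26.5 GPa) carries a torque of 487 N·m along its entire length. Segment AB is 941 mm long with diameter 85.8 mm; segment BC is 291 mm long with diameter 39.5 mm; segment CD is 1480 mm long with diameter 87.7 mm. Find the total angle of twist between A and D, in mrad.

J_AB = π(0.0858)⁴/32 = 5.32×10^-6 m⁴; J_BC = π(0.0395)⁴/32 = 2.39×10^-7 m⁴; J_CD = π(0.0877)⁴/32 = 5.81×10^-6 m⁴.
θ = (T/G)·Σ L_i/J_i = (487.0/26.5×10⁹)·(0.941/5.32×10^-6 + 0.291/2.39×10^-7 + 1.48/5.81×10^-6) = 0.03031 rad.

30.3 mrad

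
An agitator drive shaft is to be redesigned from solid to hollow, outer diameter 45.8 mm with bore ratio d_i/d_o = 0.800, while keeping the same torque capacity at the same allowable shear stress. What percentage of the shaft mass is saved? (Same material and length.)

48.8 %

Equal τ_max and T ⇒ the solid shaft needs d_s³ = d_o³(1−k⁴), so d_s = 45.8·(1−0.800⁴)^(1/3) = 38.42 mm.
Area ratio A_h/A_s = d_o²(1−k²)/d_s² = (1−k²)/(1−k⁴)^(2/3) = 0.5115.
Mass saving = 1 − 0.5115 = 48.8 %.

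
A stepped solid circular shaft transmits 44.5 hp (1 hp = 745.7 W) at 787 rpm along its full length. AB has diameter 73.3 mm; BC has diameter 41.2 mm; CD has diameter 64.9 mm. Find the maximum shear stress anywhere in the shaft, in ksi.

ω = 2π·787/60 = 82.41 rad/s, so T = P/ω = 44.5×745.7 / 82.41 = 402.6 N·m.
Under the same torque, τ_max = 16T/(πd³) is largest where d is smallest — segment BC (d = 41.2 mm).
τ_max = 16·402.6/(π·(0.0412)³) = 2.932×10^7 Pa.

4.25 ksi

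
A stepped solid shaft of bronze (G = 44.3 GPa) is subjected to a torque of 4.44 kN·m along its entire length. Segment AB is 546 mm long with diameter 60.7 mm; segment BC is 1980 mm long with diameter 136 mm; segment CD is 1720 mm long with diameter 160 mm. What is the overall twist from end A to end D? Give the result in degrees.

2.84°

J_AB = π(0.0607)⁴/32 = 1.33×10^-6 m⁴; J_BC = π(0.136)⁴/32 = 3.36×10^-5 m⁴; J_CD = π(0.160)⁴/32 = 6.43×10^-5 m⁴.
θ = (T/G)·Σ L_i/J_i = (4440/44.3×10⁹)·(0.546/1.33×10^-6 + 1.98/3.36×10^-5 + 1.72/6.43×10^-5) = 0.04965 rad.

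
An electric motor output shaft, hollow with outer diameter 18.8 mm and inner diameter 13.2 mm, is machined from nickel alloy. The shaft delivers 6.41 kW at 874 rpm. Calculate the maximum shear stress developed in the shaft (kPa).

70900 kPa

ω = 2π·874/60 = 91.53 rad/s, so T = P/ω = 6.41×10³ / 91.53 = 70.04 N·m.
J = π(d_o⁴ − d_i⁴)/32 = π(0.0188⁴ − 0.0132⁴)/32 = 9.283×10^-9 m⁴.
τ_max = T·r/J = 70.04 × 0.00940 / 9.283×10^-9 = 7.091×10^7 Pa.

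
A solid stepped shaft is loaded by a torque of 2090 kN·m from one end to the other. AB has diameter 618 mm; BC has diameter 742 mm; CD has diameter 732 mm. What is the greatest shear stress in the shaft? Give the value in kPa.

Under the same torque, τ_max = 16T/(πd³) is largest where d is smallest — segment AB (d = 618 mm).
τ_max = 16·2.090e6/(π·(0.618)³) = 4.510×10^7 Pa.

45100 kPa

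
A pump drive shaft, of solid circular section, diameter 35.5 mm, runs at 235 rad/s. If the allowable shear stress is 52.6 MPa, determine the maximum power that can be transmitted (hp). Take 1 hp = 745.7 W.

J = πd⁴/32 = π(0.0355)⁴/32 = 1.559×10^-7 m⁴.
T_max = τ_allow·J/r = 5.26×10^7 × 1.559×10^-7 / 0.0177 = 462.1 N·m.
ω = 235 rad/s, so P_max = T_max·ω = 1.086×10^5 W.

146 hp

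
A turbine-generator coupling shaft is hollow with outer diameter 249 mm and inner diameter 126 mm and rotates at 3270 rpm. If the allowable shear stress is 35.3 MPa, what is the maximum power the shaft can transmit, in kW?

J = π(d_o⁴ − d_i⁴)/32 = π(0.249⁴ − 0.126⁴)/32 = 3.527×10^-4 m⁴.
T_max = τ_allow·J/r = 3.53×10^7 × 3.527×10^-4 / 0.124 = 99990 N·m.
ω = 2π·3270/60 = 342.4 rad/s, so P_max = T_max·ω = 3.424×10^7 W.

34200 kW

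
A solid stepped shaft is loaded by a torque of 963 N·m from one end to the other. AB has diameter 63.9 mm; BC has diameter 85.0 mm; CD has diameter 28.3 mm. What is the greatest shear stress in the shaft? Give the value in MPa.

216 MPa

Under the same torque, τ_max = 16T/(πd³) is largest where d is smallest — segment CD (d = 28.3 mm).
τ_max = 16·963.0/(π·(0.0283)³) = 2.164×10^8 Pa.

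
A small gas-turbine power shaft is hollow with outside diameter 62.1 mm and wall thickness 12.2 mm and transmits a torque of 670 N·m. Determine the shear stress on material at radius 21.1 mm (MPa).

11.2 MPa

J = π(d_o⁴ − d_i⁴)/32 = π(0.0621⁴ − 0.0377⁴)/32 = 1.262×10^-6 m⁴.
Shear stress varies linearly with radius: τ = T·r/J = 670.0 × 0.0211 / 1.262×10^-6 = 1.120×10^7 Pa.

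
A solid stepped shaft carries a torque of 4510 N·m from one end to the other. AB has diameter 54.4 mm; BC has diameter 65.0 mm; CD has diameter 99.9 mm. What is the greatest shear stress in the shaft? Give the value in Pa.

Under the same torque, τ_max = 16T/(πd³) is largest where d is smallest — segment AB (d = 54.4 mm).
τ_max = 16·4510/(π·(0.0544)³) = 1.427×10^8 Pa.

1.43e8 Pa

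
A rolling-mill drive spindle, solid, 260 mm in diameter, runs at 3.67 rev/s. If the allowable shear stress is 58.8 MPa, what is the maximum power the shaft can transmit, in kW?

J = πd⁴/32 = π(0.260)⁴/32 = 4.486×10^-4 m⁴.
T_max = τ_allow·J/r = 5.88×10^7 × 4.486×10^-4 / 0.130 = 202900 N·m.
ω = 2π·3.67 = 23.06 rad/s, so P_max = T_max·ω = 4.679×10^6 W.

4680 kW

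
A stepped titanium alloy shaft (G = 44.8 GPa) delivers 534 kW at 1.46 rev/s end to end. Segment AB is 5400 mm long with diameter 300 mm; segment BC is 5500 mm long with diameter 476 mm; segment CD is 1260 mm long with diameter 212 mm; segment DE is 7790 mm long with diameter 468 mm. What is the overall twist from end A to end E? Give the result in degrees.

ω = 2π·1.46 = 9.173 rad/s, so T = P/ω = 534×10³ / 9.173 = 58210 N·m.
J_AB = π(0.300)⁴/32 = 7.95×10^-4 m⁴; J_BC = π(0.476)⁴/32 = 5.04×10^-3 m⁴; J_CD = π(0.212)⁴/32 = 1.98×10^-4 m⁴; J_DE = π(0.468)⁴/32 = 4.71×10^-3 m⁴.
θ = (T/G)·Σ L_i/J_i = (58210/44.8×10⁹)·(5.40/7.95×10^-4 + 5.50/5.04×10^-3 + 1.26/1.98×10^-4 + 7.79/4.71×10^-3) = 0.02065 rad.

1.18°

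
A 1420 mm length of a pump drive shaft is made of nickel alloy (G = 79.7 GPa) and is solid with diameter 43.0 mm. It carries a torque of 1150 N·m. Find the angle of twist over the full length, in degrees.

J = πd⁴/32 = π(0.0430)⁴/32 = 3.356×10^-7 m⁴.
θ = T·L/(G·J) = 1150 × 1.42 / (79.7×10⁹ × 3.356×10^-7) = 0.06105 rad.

3.50°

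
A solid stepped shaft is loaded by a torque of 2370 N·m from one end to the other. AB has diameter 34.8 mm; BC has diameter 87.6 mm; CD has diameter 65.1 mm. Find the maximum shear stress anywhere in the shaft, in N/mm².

Under the same torque, τ_max = 16T/(πd³) is largest where d is smallest — segment AB (d = 34.8 mm).
τ_max = 16·2370/(π·(0.0348)³) = 2.864×10^8 Pa.

286 N/mm²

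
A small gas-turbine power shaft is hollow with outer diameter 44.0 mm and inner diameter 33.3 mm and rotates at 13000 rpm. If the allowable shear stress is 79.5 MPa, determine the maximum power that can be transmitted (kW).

J = π(d_o⁴ − d_i⁴)/32 = π(0.0440⁴ − 0.0333⁴)/32 = 2.472×10^-7 m⁴.
T_max = τ_allow·J/r = 7.95×10^7 × 2.472×10^-7 / 0.0220 = 893.5 N·m.
ω = 2π·13000/60 = 1361 rad/s, so P_max = T_max·ω = 1.216×10^6 W.

1220 kW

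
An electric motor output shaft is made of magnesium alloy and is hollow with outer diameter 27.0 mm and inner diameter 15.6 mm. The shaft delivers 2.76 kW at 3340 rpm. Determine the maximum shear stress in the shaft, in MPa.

ω = 2π·3340/60 = 349.8 rad/s, so T = P/ω = 2.76×10³ / 349.8 = 7.891 N·m.
J = π(d_o⁴ − d_i⁴)/32 = π(0.0270⁴ − 0.0156⁴)/32 = 4.636×10^-8 m⁴.
τ_max = T·r/J = 7.891 × 0.0135 / 4.636×10^-8 = 2.298×10^6 Pa.

2.30 MPa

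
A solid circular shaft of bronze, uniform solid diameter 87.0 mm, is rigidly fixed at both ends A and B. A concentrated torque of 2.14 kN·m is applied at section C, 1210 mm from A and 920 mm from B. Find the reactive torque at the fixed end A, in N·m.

924 N·m

With uniform GJ and both ends fixed, compatibility θ_AC = θ_CB gives T_A·a = T_B·b, together with T_A + T_B = T₀.
T_A = T₀·b/(a+b) = 2140·920/2130 = 924.3 N·m; T_B = 1216 N·m.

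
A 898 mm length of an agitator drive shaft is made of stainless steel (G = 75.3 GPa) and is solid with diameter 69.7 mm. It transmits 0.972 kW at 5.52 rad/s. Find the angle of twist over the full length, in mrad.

ω = 5.52 rad/s, so T = P/ω = 0.972×10³ / 5.520 = 176.1 N·m.
J = πd⁴/32 = π(0.0697)⁴/32 = 2.317×10^-6 m⁴.
θ = T·L/(G·J) = 176.1 × 0.898 / (75.3×10⁹ × 2.317×10^-6) = 9.063×10^-4 rad.

0.906 mrad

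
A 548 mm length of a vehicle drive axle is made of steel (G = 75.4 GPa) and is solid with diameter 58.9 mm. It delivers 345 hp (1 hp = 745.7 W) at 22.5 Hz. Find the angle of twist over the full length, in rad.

0.0112 rad

ω = 2π·22.5 = 141.4 rad/s, so T = P/ω = 345×745.7 / 141.4 = 1820 N·m.
J = πd⁴/32 = π(0.0589)⁴/32 = 1.182×10^-6 m⁴.
θ = T·L/(G·J) = 1820 × 0.548 / (75.4×10⁹ × 1.182×10^-6) = 0.01119 rad.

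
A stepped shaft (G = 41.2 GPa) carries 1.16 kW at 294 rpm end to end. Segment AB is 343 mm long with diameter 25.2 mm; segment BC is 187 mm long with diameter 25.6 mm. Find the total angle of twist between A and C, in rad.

0.0120 rad

ω = 2π·294/60 = 30.79 rad/s, so T = P/ω = 1.16×10³ / 30.79 = 37.68 N·m.
J_AB = π(0.0252)⁴/32 = 3.96×10^-8 m⁴; J_BC = π(0.0256)⁴/32 = 4.22×10^-8 m⁴.
θ = (T/G)·Σ L_i/J_i = (37.68/41.2×10⁹)·(0.343/3.96×10^-8 + 0.187/4.22×10^-8) = 0.01198 rad.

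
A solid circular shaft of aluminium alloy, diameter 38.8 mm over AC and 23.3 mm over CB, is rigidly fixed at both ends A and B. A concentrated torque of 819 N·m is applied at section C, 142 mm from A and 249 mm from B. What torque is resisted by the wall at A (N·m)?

Compatibility: T_A·a/J_AC = T_B·b/J_CB with T_A + T_B = T₀.
J_AC = 2.22×10^-7 m⁴, J_CB = 2.89×10^-8 m⁴, so T_A = T₀·(J_AC/a)/((J_AC/a)+(J_CB/b)) = 762.5 N·m, T_B = 56.55 N·m.

762 N·m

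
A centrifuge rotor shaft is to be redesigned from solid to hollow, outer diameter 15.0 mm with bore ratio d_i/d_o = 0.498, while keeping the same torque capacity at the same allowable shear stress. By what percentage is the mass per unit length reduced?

Equal τ_max and T ⇒ the solid shaft needs d_s³ = d_o³(1−k⁴), so d_s = 15.0·(1−0.498⁴)^(1/3) = 14.69 mm.
Area ratio A_h/A_s = d_o²(1−k²)/d_s² = (1−k²)/(1−k⁴)^(2/3) = 0.7845.
Mass saving = 1 − 0.7845 = 21.5 %.

21.5 %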